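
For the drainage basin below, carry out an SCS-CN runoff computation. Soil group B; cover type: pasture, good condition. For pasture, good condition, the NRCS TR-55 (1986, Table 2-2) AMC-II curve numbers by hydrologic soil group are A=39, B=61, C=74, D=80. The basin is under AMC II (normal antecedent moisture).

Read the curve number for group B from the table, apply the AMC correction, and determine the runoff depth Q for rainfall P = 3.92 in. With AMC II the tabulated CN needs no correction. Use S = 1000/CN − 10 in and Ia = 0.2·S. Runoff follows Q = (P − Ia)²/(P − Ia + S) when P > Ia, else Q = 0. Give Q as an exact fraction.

Q = 8112392/10505725 in ≈ 0.772 in

NRCS table: pasture, good condition, soil group B → CN(II) = 61
Average conditions: CN = 61 (no AMC adjustment).
Retention S: 1000/CN − 10 with CN=61.000 → S = 390/61 ≈ 6.393 in
Initial abstraction Ia = S/5 = (390/61)/5 = 78/61 ≈ 1.279 in
Since P=3.920 > Ia=1.279: effective rainfall P−Ia = 4028/1525 in
Q: (4028/1525)² ÷ (13778/1525) = 8112392/10505725 in (≈ 0.772 in)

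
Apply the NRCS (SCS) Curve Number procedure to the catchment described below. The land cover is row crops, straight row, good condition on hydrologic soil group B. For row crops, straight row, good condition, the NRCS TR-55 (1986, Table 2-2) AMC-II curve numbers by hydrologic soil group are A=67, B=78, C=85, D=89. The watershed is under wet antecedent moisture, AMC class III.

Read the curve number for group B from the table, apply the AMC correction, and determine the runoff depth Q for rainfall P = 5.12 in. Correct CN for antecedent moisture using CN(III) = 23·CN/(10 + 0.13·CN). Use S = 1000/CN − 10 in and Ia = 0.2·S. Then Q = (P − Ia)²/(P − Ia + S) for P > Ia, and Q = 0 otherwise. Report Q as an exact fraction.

Q = 746874241/191756175 in ≈ 3.895 in

NRCS table: row crops, straight row, good condition, soil group B → CN(II) = 78
Wet (AMC III): CN(III) = 23·78/(10 + 0.13·78) = 1794/(1007/50) = 89700/1007 ≈ 89.076
Max retention: S = 1000/(89700/1007) − 10 = 1100/897 in (≈ 1.226 in)
Ia = 0.2S: 0.2·1.226 = 0.245 in (exactly 220/897)
Excess rainfall: 5.120 − 0.245 = 4.875 in; P > Ia so Q > 0
Q: (109316/22425)² ÷ (136816/22425) = 746874241/191756175 in (≈ 3.895 in)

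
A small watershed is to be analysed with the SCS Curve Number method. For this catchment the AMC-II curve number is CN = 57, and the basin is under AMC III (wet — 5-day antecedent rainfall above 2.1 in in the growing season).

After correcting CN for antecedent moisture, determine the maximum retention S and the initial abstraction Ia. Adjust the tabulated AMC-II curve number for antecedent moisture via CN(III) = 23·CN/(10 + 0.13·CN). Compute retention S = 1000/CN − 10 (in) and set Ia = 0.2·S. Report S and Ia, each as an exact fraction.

Wet (AMC III): CN(III) = 23·57/(10 + 0.13·57) = 1311/(1741/100) = 131100/1741 ≈ 75.302
S = 1000/(131100/1741) − 10 = 4300/1311 in ≈ 3.280 in
Ia = 0.2·(4300/1311) = 860/1311 in ≈ 0.656 in

S = 4300/1311 in ≈ 3.280 in; Ia = 860/1311 in ≈ 0.656 in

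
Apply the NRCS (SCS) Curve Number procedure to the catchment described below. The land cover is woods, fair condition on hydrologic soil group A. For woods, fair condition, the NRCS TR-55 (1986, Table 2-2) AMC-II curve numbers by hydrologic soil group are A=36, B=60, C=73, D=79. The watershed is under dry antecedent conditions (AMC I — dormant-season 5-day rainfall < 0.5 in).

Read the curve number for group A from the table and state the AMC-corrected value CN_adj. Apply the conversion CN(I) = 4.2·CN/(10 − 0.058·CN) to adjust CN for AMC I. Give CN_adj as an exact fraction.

CN_adj = 18900/989 ≈ 19.110

NRCS table: woods, fair condition, soil group A → CN(II) = 36
Adjust CN=36 to AMC I: 4.2·36/(10 − 0.058·36) → (756/5) ÷ (989/125) = 18900/989 ≈ 19.110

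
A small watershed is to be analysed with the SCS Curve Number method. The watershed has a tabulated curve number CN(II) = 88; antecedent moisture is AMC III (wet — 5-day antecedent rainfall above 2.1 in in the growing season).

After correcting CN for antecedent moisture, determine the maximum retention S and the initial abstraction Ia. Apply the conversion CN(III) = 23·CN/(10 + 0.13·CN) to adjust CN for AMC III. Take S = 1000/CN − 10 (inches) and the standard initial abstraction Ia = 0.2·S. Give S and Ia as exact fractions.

CN(III) from CN(II)=88: (23·88)/(10 + 0.13·88) = 6325/67 ≈ 94.403
S = 1000/(6325/67) − 10 = 150/253 in ≈ 0.593 in
Initial abstraction Ia = S/5 = (150/253)/5 = 30/253 ≈ 0.119 in

S = 150/253 in ≈ 0.593 in; Ia = 30/253 in ≈ 0.119 in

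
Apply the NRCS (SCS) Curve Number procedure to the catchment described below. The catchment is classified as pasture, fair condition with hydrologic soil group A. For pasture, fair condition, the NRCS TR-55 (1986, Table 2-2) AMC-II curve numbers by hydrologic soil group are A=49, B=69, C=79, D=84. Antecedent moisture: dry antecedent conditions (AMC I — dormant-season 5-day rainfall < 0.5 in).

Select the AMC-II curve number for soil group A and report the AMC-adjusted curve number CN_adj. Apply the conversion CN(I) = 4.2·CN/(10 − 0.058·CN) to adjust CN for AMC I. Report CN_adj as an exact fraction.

CN_adj = 34300/1193 ≈ 28.751

NRCS table: pasture, fair condition, soil group A → CN(II) = 49
Dry (AMC I): CN(I) = 4.2·49/(10 − 0.058·49) = (1029/5)/(3579/500) = 34300/1193 ≈ 28.751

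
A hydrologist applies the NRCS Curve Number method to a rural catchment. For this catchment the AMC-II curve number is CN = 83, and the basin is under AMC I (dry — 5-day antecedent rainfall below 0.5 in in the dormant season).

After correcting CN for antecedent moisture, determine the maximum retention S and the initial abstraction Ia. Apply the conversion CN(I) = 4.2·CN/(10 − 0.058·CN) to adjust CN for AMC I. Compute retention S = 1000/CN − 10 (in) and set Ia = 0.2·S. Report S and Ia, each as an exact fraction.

S = 8500/1743 in ≈ 4.877 in; Ia = 1700/1743 in ≈ 0.975 in

CN(I) from CN(II)=83: (4.2·83)/(10 − 0.058·83) = 174300/2593 ≈ 67.219
S = 1000/(174300/2593) − 10 = 8500/1743 in ≈ 4.877 in
Ia = 0.2·(8500/1743) = 1700/1743 in ≈ 0.975 in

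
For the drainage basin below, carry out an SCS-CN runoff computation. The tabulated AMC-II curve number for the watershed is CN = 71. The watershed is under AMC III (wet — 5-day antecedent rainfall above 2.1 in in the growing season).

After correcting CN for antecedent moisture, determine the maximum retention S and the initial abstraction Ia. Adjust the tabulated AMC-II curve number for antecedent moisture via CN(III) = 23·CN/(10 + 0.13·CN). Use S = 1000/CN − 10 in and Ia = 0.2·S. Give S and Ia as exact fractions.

S = 2900/1633 in ≈ 1.776 in; Ia = 580/1633 in ≈ 0.355 in

CN(III) from CN(II)=71: (23·71)/(10 + 0.13·71) = 163300/1923 ≈ 84.919
S = 1000/(163300/1923) − 10 = 2900/1633 in ≈ 1.776 in
Ia = 0.2·(2900/1633) = 580/1633 in ≈ 0.355 in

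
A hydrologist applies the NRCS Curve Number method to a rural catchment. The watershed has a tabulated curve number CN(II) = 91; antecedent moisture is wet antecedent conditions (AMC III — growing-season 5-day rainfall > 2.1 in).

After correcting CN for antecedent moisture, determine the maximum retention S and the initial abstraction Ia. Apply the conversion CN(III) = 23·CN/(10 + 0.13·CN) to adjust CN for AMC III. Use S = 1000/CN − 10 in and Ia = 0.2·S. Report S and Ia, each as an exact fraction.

Wet (AMC III): CN(III) = 23·91/(10 + 0.13·91) = 2093/(2183/100) = 209300/2183 ≈ 95.877
S = 1000/(209300/2183) − 10 = 900/2093 in ≈ 0.430 in
Ia = 0.2S: 0.2·0.430 = 0.086 in (exactly 180/2093)

S = 900/2093 in ≈ 0.430 in; Ia = 180/2093 in ≈ 0.086 in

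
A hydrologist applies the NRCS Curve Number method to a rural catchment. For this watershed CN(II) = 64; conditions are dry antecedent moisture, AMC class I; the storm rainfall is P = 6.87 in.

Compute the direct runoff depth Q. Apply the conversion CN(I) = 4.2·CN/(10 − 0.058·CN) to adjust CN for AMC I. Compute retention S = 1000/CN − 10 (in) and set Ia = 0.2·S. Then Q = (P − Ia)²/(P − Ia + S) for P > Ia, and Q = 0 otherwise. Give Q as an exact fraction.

Q = 717363/718025 in ≈ 0.999 in

CN(I) from CN(II)=64: (4.2·64)/(10 − 0.058·64) = 5600/131 ≈ 42.748
Retention S: 1000/CN − 10 with CN=42.748 → S = 375/28 ≈ 13.393 in
Ia = 0.2S: 0.2·13.393 = 2.679 in (exactly 75/28)
P − Ia = 6.870 − 2.679 = 1467/350 ≈ 4.191 in (> 0, runoff occurs)
Runoff Q = (P−Ia)²/(P−Ia+S) = (4.191)²/(4.191+13.393) = 717363/718025 ≈ 0.999 in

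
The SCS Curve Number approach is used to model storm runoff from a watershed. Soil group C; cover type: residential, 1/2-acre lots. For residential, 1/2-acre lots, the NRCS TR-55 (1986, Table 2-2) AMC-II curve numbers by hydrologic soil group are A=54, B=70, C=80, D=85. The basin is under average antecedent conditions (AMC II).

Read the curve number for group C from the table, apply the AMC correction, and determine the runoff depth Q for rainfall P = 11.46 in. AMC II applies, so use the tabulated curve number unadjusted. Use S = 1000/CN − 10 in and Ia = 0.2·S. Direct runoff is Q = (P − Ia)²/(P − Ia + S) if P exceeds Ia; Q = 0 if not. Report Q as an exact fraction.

NRCS table: residential, 1/2-acre lots, soil group C → CN(II) = 80
AMC II — tabulated CN = 80 applies directly.
S = 1000/80 − 10 = 5/2 in ≈ 2.500 in
Initial abstraction Ia = S/5 = (5/2)/5 = 1/2 ≈ 0.500 in
Excess rainfall: 11.460 − 0.500 = 10.960 in; P > Ia so Q > 0
Runoff Q = (P−Ia)²/(P−Ia+S) = (10.960)²/(10.960+2.500) = 150152/16825 ≈ 8.924 in

Q = 150152/16825 in ≈ 8.924 in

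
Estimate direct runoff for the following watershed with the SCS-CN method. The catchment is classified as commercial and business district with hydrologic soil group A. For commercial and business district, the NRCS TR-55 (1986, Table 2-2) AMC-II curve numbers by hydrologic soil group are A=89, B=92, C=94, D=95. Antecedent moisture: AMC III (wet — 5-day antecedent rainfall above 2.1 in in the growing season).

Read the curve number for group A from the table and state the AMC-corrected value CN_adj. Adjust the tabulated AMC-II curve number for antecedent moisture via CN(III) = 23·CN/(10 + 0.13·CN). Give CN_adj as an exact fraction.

NRCS table: commercial and business district, soil group A → CN(II) = 89
CN(III) from CN(II)=89: (23·89)/(10 + 0.13·89) = 204700/2157 ≈ 94.900

CN_adj = 204700/2157 ≈ 94.900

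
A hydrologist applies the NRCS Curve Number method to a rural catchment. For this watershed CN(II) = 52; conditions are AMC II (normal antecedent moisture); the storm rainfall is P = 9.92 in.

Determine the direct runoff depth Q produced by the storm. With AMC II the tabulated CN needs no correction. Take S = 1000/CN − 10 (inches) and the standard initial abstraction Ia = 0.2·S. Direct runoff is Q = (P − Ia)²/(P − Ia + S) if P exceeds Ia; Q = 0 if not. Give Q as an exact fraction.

Q = 860672/228475 in ≈ 3.767 in

CN(II) = 52; AMC II needs no correction.
Max retention: S = 1000/52 − 10 = 120/13 in (≈ 9.231 in)
Initial abstraction Ia = S/5 = (120/13)/5 = 24/13 ≈ 1.846 in
P − Ia = 9.920 − 1.846 = 2624/325 ≈ 8.074 in (> 0, runoff occurs)
Runoff Q = (P−Ia)²/(P−Ia+S) = (8.074)²/(8.074+9.231) = 860672/228475 ≈ 3.767 in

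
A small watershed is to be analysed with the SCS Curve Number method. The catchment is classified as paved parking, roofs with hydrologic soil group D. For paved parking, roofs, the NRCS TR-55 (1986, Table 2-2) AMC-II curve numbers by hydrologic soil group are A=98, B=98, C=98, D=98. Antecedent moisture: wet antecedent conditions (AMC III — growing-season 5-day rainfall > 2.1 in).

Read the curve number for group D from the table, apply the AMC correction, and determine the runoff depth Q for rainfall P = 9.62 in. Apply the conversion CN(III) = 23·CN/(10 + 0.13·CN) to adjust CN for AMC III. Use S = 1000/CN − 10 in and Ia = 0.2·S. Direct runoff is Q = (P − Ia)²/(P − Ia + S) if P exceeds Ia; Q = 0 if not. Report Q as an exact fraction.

Q = 292775141569/30772002450 in ≈ 9.514 in

NRCS table: paved parking, roofs, soil group D → CN(II) = 98
Wet (AMC III): CN(III) = 23·98/(10 + 0.13·98) = 2254/(1137/50) = 112700/1137 ≈ 99.120
Retention S: 1000/CN − 10 with CN=99.120 → S = 100/1127 ≈ 0.089 in
Ia = 0.2S: 0.2·0.089 = 0.018 in (exactly 20/1127)
P − Ia = 9.620 − 0.018 = 541087/56350 ≈ 9.602 in (> 0, runoff occurs)
Q = (541087/56350)²/((541087/56350) + 100/1127) = (292775141569/3175322500)/(546087/56350) = 292775141569/30772002450 in ≈ 9.514 in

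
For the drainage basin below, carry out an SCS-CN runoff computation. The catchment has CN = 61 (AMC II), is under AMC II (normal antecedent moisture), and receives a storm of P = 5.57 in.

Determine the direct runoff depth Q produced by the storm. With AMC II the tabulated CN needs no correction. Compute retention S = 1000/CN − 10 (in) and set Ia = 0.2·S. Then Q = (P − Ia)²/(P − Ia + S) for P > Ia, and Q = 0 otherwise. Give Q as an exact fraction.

AMC II — tabulated CN = 61 applies directly.
S = 1000/61 − 10 = 390/61 in ≈ 6.393 in
Ia = 0.2·(390/61) = 78/61 in ≈ 1.279 in
Excess rainfall: 5.570 − 1.279 = 4.291 in; P > Ia so Q > 0
Runoff Q = (P−Ia)²/(P−Ia+S) = (4.291)²/(4.291+6.393) = 685235329/397579700 ≈ 1.724 in

Q = 685235329/397579700 in ≈ 1.724 in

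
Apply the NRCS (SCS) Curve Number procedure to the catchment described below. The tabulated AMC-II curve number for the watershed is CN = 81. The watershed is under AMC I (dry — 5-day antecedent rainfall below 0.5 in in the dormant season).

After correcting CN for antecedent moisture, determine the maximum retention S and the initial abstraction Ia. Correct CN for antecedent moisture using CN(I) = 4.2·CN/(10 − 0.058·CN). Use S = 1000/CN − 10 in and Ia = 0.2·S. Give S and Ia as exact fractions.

S = 9500/1701 in ≈ 5.585 in; Ia = 1900/1701 in ≈ 1.117 in

Dry (AMC I): CN(I) = 4.2·81/(10 − 0.058·81) = (1701/5)/(2651/500) = 170100/2651 ≈ 64.164
S = 1000/(170100/2651) − 10 = 9500/1701 in ≈ 5.585 in
Ia = 0.2S: 0.2·5.585 = 1.117 in (exactly 1900/1701)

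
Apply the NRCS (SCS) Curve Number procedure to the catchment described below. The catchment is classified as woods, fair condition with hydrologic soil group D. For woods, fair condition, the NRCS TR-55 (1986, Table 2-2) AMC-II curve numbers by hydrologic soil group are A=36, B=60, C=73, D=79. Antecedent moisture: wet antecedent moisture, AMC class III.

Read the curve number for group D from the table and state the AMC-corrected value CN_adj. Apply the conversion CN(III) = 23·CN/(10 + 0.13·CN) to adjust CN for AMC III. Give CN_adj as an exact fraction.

CN_adj = 181700/2027 ≈ 89.640

NRCS table: woods, fair condition, soil group D → CN(II) = 79
Adjust CN=79 to AMC III: 23·79/(10 + 0.13·79) → 1817 ÷ (2027/100) = 181700/2027 ≈ 89.640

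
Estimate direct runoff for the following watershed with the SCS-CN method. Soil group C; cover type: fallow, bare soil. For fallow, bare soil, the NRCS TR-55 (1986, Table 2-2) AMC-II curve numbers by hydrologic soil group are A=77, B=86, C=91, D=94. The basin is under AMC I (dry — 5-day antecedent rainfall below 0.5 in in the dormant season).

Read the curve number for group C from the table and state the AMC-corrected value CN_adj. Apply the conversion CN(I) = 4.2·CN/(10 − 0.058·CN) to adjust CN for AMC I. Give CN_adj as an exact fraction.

NRCS table: fallow, bare soil, soil group C → CN(II) = 91
Dry (AMC I): CN(I) = 4.2·91/(10 − 0.058·91) = (1911/5)/(2361/500) = 63700/787 ≈ 80.940

CN_adj = 63700/787 ≈ 80.940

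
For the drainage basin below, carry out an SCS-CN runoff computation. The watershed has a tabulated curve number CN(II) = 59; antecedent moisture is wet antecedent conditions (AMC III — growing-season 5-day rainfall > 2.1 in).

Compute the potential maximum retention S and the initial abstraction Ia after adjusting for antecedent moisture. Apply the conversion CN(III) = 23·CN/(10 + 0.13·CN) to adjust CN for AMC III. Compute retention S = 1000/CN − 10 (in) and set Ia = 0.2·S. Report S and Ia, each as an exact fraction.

CN(III) from CN(II)=59: (23·59)/(10 + 0.13·59) = 135700/1767 ≈ 76.797
S = 1000/(135700/1767) − 10 = 4100/1357 in ≈ 3.021 in
Ia = 0.2S: 0.2·3.021 = 0.604 in (exactly 820/1357)

S = 4100/1357 in ≈ 3.021 in; Ia = 820/1357 in ≈ 0.604 in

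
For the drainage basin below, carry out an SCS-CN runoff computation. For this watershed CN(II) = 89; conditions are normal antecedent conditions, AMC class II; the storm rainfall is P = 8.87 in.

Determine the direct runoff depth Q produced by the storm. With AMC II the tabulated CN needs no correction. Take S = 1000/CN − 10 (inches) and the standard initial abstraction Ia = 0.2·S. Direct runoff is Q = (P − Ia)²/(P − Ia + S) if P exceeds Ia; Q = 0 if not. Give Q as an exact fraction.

Q = 5889488049/780912700 in ≈ 7.542 in

CN(II) = 89; AMC II needs no correction.
Max retention: S = 1000/89 − 10 = 110/89 in (≈ 1.236 in)
Ia = 0.2S: 0.2·1.236 = 0.247 in (exactly 22/89)
Excess rainfall: 8.870 − 0.247 = 8.623 in; P > Ia so Q > 0
Runoff Q = (P−Ia)²/(P−Ia+S) = (8.623)²/(8.623+1.236) = 5889488049/780912700 ≈ 7.542 in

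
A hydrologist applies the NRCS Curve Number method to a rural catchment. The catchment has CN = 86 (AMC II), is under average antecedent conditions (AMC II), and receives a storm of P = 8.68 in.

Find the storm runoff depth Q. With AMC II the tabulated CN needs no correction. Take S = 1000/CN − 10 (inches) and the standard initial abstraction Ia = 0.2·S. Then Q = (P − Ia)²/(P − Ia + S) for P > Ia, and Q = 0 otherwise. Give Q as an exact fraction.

AMC II — tabulated CN = 86 applies directly.
Max retention: S = 1000/86 − 10 = 70/43 in (≈ 1.628 in)
Ia = 0.2S: 0.2·1.628 = 0.326 in (exactly 14/43)
P − Ia = 8.680 − 0.326 = 8981/1075 ≈ 8.354 in (> 0, runoff occurs)
Q: (8981/1075)² ÷ (10731/1075) = 1646089/235425 in (≈ 6.992 in)

Q = 1646089/235425 in ≈ 6.992 in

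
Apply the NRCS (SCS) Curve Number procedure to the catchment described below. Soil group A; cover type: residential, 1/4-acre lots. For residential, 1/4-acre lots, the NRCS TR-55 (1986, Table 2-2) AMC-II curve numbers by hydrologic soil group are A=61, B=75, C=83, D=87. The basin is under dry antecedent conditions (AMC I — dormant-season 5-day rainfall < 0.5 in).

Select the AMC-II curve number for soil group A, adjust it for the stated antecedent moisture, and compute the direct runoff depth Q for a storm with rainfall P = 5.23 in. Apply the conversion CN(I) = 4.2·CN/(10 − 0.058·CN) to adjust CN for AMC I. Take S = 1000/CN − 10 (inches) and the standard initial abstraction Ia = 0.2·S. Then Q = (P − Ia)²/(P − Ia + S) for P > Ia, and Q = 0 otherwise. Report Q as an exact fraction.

NRCS table: residential, 1/4-acre lots, soil group A → CN(II) = 61
CN(I) from CN(II)=61: (4.2·61)/(10 − 0.058·61) = 42700/1077 ≈ 39.647
S = 1000/(42700/1077) − 10 = 6500/427 in ≈ 15.222 in
Ia = 0.2·(6500/427) = 1300/427 in ≈ 3.044 in
P − Ia = 5.230 − 3.044 = 93321/42700 ≈ 2.186 in (> 0, runoff occurs)
Runoff Q = (P−Ia)²/(P−Ia+S) = (2.186)²/(2.186+15.222) = 8708809041/31739806700 ≈ 0.274 in

Q = 8708809041/31739806700 in ≈ 0.274 in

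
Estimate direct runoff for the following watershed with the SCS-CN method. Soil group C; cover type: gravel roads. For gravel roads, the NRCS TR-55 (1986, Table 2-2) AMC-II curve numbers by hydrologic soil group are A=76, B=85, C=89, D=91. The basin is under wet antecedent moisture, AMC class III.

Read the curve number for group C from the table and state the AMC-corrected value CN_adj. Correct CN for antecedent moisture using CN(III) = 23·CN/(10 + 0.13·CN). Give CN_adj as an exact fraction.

NRCS table: gravel roads, soil group C → CN(II) = 89
Wet (AMC III): CN(III) = 23·89/(10 + 0.13·89) = 2047/(2157/100) = 204700/2157 ≈ 94.900

CN_adj = 204700/2157 ≈ 94.900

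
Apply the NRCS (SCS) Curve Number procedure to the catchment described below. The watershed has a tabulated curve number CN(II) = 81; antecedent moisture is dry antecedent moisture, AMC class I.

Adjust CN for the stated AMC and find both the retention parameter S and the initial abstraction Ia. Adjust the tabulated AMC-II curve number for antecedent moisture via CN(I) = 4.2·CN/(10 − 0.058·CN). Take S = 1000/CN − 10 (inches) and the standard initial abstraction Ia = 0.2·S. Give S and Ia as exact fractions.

Dry (AMC I): CN(I) = 4.2·81/(10 − 0.058·81) = (1701/5)/(2651/500) = 170100/2651 ≈ 64.164
Max retention: S = 1000/(170100/2651) − 10 = 9500/1701 in (≈ 5.585 in)
Initial abstraction Ia = S/5 = (9500/1701)/5 = 1900/1701 ≈ 1.117 in

S = 9500/1701 in ≈ 5.585 in; Ia = 1900/1701 in ≈ 1.117 in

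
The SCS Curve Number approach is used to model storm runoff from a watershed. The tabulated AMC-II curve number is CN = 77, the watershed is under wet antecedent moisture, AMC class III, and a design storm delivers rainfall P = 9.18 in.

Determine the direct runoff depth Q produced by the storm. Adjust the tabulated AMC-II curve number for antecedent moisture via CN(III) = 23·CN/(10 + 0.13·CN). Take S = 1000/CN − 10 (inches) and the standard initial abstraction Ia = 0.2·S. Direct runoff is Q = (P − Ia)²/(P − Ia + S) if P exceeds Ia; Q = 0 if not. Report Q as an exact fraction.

CN(III) from CN(II)=77: (23·77)/(10 + 0.13·77) = 7700/87 ≈ 88.506
Retention S: 1000/CN − 10 with CN=88.506 → S = 100/77 ≈ 1.299 in
Ia = 0.2S: 0.2·1.299 = 0.260 in (exactly 20/77)
Excess rainfall: 9.180 − 0.260 = 8.920 in; P > Ia so Q > 0
Q: (34343/3850)² ÷ (39343/3850) = 1179441649/151470550 in (≈ 7.787 in)

Q = 1179441649/151470550 in ≈ 7.787 in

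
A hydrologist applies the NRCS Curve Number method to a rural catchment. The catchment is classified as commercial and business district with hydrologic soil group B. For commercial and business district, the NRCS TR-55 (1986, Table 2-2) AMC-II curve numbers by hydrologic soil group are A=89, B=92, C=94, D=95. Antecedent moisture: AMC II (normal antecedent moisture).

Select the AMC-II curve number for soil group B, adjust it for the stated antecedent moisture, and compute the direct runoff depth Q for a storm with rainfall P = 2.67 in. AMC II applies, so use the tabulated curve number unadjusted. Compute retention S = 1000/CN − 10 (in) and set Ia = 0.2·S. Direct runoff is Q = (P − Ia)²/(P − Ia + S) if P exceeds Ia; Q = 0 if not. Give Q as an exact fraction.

Q = 32959081/17804300 in ≈ 1.851 in

NRCS table: commercial and business district, soil group B → CN(II) = 92
AMC II — tabulated CN = 92 applies directly.
S = 1000/92 − 10 = 20/23 in ≈ 0.870 in
Ia = 0.2·(20/23) = 4/23 in ≈ 0.174 in
Excess rainfall: 2.670 − 0.174 = 2.496 in; P > Ia so Q > 0
Q: (5741/2300)² ÷ (7741/2300) = 32959081/17804300 in (≈ 1.851 in)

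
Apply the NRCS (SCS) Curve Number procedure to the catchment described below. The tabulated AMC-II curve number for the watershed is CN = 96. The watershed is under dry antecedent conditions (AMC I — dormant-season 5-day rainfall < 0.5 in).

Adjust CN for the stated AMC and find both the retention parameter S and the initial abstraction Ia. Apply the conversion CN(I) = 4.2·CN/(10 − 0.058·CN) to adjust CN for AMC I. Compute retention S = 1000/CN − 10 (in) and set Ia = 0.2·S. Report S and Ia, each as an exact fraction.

Adjust CN=96 to AMC I: 4.2·96/(10 − 0.058·96) → (2016/5) ÷ (554/125) = 25200/277 ≈ 90.975
S = 1000/(25200/277) − 10 = 125/126 in ≈ 0.992 in
Ia = 0.2S: 0.2·0.992 = 0.198 in (exactly 25/126)

S = 125/126 in ≈ 0.992 in; Ia = 25/126 in ≈ 0.198 in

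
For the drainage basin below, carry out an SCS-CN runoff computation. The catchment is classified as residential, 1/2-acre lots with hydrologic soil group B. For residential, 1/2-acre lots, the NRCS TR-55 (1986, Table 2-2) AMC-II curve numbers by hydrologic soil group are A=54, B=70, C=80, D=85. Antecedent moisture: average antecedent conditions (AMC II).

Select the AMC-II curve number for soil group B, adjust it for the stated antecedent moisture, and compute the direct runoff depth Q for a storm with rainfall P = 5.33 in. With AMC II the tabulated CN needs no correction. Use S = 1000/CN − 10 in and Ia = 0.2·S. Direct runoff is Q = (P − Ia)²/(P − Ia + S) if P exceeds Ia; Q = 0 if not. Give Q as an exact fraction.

NRCS table: residential, 1/2-acre lots, soil group B → CN(II) = 70
AMC II — tabulated CN = 70 applies directly.
S = 1000/70 − 10 = 30/7 in ≈ 4.286 in
Initial abstraction Ia = S/5 = (30/7)/5 = 6/7 ≈ 0.857 in
P − Ia = 5.330 − 0.857 = 3131/700 ≈ 4.473 in (> 0, runoff occurs)
Q: (3131/700)² ÷ (6131/700) = 9803161/4291700 in (≈ 2.284 in)

Q = 9803161/4291700 in ≈ 2.284 in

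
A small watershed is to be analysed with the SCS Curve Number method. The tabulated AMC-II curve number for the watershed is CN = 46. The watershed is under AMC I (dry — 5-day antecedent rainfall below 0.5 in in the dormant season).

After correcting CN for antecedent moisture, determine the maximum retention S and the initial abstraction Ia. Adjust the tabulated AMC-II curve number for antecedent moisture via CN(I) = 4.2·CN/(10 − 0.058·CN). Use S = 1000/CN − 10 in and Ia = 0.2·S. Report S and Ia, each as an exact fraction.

S = 4500/161 in ≈ 27.950 in; Ia = 900/161 in ≈ 5.590 in

Dry (AMC I): CN(I) = 4.2·46/(10 − 0.058·46) = (966/5)/(1833/250) = 16100/611 ≈ 26.350
Retention S: 1000/CN − 10 with CN=26.350 → S = 4500/161 ≈ 27.950 in
Ia = 0.2S: 0.2·27.950 = 5.590 in (exactly 900/161)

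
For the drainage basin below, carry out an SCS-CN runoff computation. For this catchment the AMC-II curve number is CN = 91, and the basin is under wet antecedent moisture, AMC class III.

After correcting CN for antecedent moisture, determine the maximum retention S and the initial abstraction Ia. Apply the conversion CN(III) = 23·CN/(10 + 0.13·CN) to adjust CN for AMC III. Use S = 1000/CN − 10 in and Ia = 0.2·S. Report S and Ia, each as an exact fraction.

CN(III) from CN(II)=91: (23·91)/(10 + 0.13·91) = 209300/2183 ≈ 95.877
S = 1000/(209300/2183) − 10 = 900/2093 in ≈ 0.430 in
Initial abstraction Ia = S/5 = (900/2093)/5 = 180/2093 ≈ 0.086 in

S = 900/2093 in ≈ 0.430 in; Ia = 180/2093 in ≈ 0.086 in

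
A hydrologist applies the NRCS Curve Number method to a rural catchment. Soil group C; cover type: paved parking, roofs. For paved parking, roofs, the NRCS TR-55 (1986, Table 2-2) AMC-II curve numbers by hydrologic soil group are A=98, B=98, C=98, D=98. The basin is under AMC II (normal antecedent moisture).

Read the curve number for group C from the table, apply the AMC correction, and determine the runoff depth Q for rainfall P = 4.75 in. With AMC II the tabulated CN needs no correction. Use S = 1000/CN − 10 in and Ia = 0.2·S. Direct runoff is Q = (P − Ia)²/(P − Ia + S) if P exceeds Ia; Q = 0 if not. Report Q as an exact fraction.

Q = 851929/188748 in ≈ 4.514 in

NRCS table: paved parking, roofs, soil group C → CN(II) = 98
Average conditions: CN = 98 (no AMC adjustment).
Retention S: 1000/CN − 10 with CN=98.000 → S = 10/49 ≈ 0.204 in
Ia = 0.2·(10/49) = 2/49 in ≈ 0.041 in
Excess rainfall: 4.750 − 0.041 = 4.709 in; P > Ia so Q > 0
Q = (923/196)²/((923/196) + 10/49) = (851929/38416)/(963/196) = 851929/188748 in ≈ 4.514 in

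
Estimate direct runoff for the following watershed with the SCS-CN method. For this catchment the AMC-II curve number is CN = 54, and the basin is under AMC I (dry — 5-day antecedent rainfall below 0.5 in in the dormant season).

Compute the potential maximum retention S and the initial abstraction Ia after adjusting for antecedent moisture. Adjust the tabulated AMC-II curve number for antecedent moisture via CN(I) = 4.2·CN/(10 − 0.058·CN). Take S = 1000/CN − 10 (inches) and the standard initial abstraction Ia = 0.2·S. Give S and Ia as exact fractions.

S = 11500/567 in ≈ 20.282 in; Ia = 2300/567 in ≈ 4.056 in

CN(I) from CN(II)=54: (4.2·54)/(10 − 0.058·54) = 56700/1717 ≈ 33.023
S = 1000/(56700/1717) − 10 = 11500/567 in ≈ 20.282 in
Ia = 0.2·(11500/567) = 2300/567 in ≈ 4.056 in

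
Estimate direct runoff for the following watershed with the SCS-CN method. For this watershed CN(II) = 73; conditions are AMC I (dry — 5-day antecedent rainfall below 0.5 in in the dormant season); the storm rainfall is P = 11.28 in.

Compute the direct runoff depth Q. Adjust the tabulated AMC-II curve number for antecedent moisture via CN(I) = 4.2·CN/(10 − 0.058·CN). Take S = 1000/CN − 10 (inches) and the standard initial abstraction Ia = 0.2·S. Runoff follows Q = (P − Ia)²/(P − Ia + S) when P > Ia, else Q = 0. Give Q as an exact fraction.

Adjust CN=73 to AMC I: 4.2·73/(10 − 0.058·73) → (1533/5) ÷ (2883/500) = 51100/961 ≈ 53.174
Retention S: 1000/CN − 10 with CN=53.174 → S = 4500/511 ≈ 8.806 in
Initial abstraction Ia = S/5 = (4500/511)/5 = 900/511 ≈ 1.761 in
Since P=11.280 > Ia=1.761: effective rainfall P−Ia = 121602/12775 in
Q: (121602/12775)² ÷ (234102/12775) = 2464507734/498442175 in (≈ 4.944 in)

Q = 2464507734/498442175 in ≈ 4.944 in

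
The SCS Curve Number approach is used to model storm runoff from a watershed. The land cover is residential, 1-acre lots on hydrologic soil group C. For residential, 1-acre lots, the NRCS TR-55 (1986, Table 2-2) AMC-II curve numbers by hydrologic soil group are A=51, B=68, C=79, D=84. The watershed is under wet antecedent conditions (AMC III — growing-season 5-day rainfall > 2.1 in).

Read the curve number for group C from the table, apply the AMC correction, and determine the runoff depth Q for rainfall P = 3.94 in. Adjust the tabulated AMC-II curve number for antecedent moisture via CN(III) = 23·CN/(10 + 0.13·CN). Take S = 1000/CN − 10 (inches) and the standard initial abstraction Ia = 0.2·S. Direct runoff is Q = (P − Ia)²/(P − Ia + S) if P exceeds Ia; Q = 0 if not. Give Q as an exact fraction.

NRCS table: residential, 1-acre lots, soil group C → CN(II) = 79
CN(III) from CN(II)=79: (23·79)/(10 + 0.13·79) = 181700/2027 ≈ 89.640
S = 1000/(181700/2027) − 10 = 2100/1817 in ≈ 1.156 in
Initial abstraction Ia = S/5 = (2100/1817)/5 = 420/1817 ≈ 0.231 in
Excess rainfall: 3.940 − 0.231 = 3.709 in; P > Ia so Q > 0
Q = (336949/90850)²/((336949/90850) + 2100/1817) = (113534628601/8253722500)/(441949/90850) = 113534628601/40151066650 in ≈ 2.828 in

Q = 113534628601/40151066650 in ≈ 2.828 in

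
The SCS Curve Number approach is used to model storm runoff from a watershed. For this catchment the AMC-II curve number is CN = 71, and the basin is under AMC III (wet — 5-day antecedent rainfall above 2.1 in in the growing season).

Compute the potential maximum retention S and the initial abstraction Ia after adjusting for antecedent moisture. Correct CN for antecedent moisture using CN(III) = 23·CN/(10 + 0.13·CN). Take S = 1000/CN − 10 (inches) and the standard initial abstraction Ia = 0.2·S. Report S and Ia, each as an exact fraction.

CN(III) from CN(II)=71: (23·71)/(10 + 0.13·71) = 163300/1923 ≈ 84.919
Retention S: 1000/CN − 10 with CN=84.919 → S = 2900/1633 ≈ 1.776 in
Ia = 0.2·(2900/1633) = 580/1633 in ≈ 0.355 in

S = 2900/1633 in ≈ 1.776 in; Ia = 580/1633 in ≈ 0.355 in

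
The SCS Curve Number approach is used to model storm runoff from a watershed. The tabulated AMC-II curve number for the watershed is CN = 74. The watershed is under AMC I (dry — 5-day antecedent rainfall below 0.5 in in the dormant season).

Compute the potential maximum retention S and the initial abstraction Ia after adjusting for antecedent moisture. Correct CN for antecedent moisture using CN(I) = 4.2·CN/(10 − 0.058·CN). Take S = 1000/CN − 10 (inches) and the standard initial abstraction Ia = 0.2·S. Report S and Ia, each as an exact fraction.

S = 6500/777 in ≈ 8.366 in; Ia = 1300/777 in ≈ 1.673 in

Adjust CN=74 to AMC I: 4.2·74/(10 − 0.058·74) → (1554/5) ÷ (1427/250) = 77700/1427 ≈ 54.450
S = 1000/(77700/1427) − 10 = 6500/777 in ≈ 8.366 in
Ia = 0.2S: 0.2·8.366 = 1.673 in (exactly 1300/777)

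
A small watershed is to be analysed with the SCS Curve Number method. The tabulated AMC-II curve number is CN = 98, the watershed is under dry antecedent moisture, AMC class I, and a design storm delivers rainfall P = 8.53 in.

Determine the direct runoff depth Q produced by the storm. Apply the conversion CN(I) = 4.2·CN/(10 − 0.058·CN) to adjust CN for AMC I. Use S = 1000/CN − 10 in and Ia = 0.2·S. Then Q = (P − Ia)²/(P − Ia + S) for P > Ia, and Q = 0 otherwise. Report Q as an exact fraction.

Dry (AMC I): CN(I) = 4.2·98/(10 − 0.058·98) = (2058/5)/(1079/250) = 102900/1079 ≈ 95.366
S = 1000/(102900/1079) − 10 = 500/1029 in ≈ 0.486 in
Ia = 0.2S: 0.2·0.486 = 0.097 in (exactly 100/1029)
Excess rainfall: 8.530 − 0.097 = 8.433 in; P > Ia so Q > 0
Q = (867737/102900)²/((867737/102900) + 500/1029) = (752967501169/10588410000)/(917737/102900) = 752967501169/94435137300 in ≈ 7.973 in

Q = 752967501169/94435137300 in ≈ 7.973 in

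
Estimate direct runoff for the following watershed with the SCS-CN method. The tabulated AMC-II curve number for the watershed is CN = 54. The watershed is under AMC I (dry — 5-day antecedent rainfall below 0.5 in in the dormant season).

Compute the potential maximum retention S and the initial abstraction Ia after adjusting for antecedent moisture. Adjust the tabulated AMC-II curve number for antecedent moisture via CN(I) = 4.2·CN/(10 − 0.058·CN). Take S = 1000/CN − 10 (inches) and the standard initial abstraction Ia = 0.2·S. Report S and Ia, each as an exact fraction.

Dry (AMC I): CN(I) = 4.2·54/(10 − 0.058·54) = (1134/5)/(1717/250) = 56700/1717 ≈ 33.023
Retention S: 1000/CN − 10 with CN=33.023 → S = 11500/567 ≈ 20.282 in
Ia = 0.2·(11500/567) = 2300/567 in ≈ 4.056 in

S = 11500/567 in ≈ 20.282 in; Ia = 2300/567 in ≈ 4.056 in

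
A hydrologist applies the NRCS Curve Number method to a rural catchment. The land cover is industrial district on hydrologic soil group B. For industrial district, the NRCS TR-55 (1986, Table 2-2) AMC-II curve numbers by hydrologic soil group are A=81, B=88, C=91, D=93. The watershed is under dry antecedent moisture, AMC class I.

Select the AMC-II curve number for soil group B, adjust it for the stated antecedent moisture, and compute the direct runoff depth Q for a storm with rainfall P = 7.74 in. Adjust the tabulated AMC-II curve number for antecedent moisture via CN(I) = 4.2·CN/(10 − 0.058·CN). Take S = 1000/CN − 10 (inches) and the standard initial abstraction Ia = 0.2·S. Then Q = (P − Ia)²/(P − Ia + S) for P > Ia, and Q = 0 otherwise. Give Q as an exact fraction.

NRCS table: industrial district, soil group B → CN(II) = 88
Adjust CN=88 to AMC I: 4.2·88/(10 − 0.058·88) → (1848/5) ÷ (612/125) = 3850/51 ≈ 75.490
S = 1000/(3850/51) − 10 = 250/77 in ≈ 3.247 in
Initial abstraction Ia = S/5 = (250/77)/5 = 50/77 ≈ 0.649 in
Excess rainfall: 7.740 − 0.649 = 7.091 in; P > Ia so Q > 0
Q: (27299/3850)² ÷ (39799/3850) = 745235401/153226150 in (≈ 4.864 in)

Q = 745235401/153226150 in ≈ 4.864 in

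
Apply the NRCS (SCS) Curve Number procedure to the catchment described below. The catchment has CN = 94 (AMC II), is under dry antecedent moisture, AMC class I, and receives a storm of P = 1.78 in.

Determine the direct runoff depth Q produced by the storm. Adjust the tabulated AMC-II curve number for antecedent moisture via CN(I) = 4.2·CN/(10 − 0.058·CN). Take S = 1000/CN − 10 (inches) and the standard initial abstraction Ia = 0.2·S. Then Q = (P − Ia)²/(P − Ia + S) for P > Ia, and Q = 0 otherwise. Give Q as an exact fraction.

CN(I) from CN(II)=94: (4.2·94)/(10 − 0.058·94) = 32900/379 ≈ 86.807
Retention S: 1000/CN − 10 with CN=86.807 → S = 500/329 ≈ 1.520 in
Ia = 0.2·(500/329) = 100/329 in ≈ 0.304 in
Since P=1.780 > Ia=0.304: effective rainfall P−Ia = 24281/16450 in
Runoff Q = (P−Ia)²/(P−Ia+S) = (1.476)²/(1.476+1.520) = 589566961/810672450 ≈ 0.727 in

Q = 589566961/810672450 in ≈ 0.727 in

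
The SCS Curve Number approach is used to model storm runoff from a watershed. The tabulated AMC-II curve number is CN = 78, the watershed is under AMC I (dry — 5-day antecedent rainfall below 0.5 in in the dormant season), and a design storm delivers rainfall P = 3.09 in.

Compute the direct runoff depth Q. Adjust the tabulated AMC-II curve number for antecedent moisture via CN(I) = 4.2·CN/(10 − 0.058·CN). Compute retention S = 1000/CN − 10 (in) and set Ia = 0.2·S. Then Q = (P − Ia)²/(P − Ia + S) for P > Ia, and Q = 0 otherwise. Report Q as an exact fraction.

Dry (AMC I): CN(I) = 4.2·78/(10 − 0.058·78) = (1638/5)/(1369/250) = 81900/1369 ≈ 59.825
S = 1000/(81900/1369) − 10 = 5500/819 in ≈ 6.716 in
Ia = 0.2·(5500/819) = 1100/819 in ≈ 1.343 in
P − Ia = 3.090 − 1.343 = 143071/81900 ≈ 1.747 in (> 0, runoff occurs)
Q = (143071/81900)²/((143071/81900) + 5500/819) = (20469311041/6707610000)/(693071/81900) = 20469311041/56762514900 in ≈ 0.361 in

Q = 20469311041/56762514900 in ≈ 0.361 in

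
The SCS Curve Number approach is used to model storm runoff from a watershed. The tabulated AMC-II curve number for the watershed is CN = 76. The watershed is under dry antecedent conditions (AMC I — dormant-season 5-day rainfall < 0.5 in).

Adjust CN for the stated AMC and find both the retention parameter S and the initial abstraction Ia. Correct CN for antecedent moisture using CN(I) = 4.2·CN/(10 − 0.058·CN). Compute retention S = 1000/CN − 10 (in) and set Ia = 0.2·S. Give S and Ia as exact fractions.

Dry (AMC I): CN(I) = 4.2·76/(10 − 0.058·76) = (1596/5)/(699/125) = 13300/233 ≈ 57.082
S = 1000/(13300/233) − 10 = 1000/133 in ≈ 7.519 in
Ia = 0.2·(1000/133) = 200/133 in ≈ 1.504 in

S = 1000/133 in ≈ 7.519 in; Ia = 200/133 in ≈ 1.504 in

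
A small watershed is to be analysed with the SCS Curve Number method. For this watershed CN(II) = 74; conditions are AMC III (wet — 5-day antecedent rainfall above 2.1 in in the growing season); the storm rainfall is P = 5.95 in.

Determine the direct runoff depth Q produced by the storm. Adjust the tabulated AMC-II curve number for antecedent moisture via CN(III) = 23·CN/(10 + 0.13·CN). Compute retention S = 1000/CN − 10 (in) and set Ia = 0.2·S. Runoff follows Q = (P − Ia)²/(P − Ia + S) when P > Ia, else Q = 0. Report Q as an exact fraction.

Q = 9229252761/2077614380 in ≈ 4.442 in

Adjust CN=74 to AMC III: 23·74/(10 + 0.13·74) → 1702 ÷ (981/50) = 85100/981 ≈ 86.748
Max retention: S = 1000/(85100/981) − 10 = 1300/851 in (≈ 1.528 in)
Initial abstraction Ia = S/5 = (1300/851)/5 = 260/851 ≈ 0.306 in
P − Ia = 5.950 − 0.306 = 96069/17020 ≈ 5.644 in (> 0, runoff occurs)
Q: (96069/17020)² ÷ (122069/17020) = 9229252761/2077614380 in (≈ 4.442 in)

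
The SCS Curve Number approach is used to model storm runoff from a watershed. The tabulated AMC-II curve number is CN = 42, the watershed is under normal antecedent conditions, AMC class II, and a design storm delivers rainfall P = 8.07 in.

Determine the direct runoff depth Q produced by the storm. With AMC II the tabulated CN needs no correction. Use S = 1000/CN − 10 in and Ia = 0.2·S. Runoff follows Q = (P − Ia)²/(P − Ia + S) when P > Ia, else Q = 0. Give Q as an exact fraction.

CN(II) = 42; AMC II needs no correction.
Retention S: 1000/CN − 10 with CN=42.000 → S = 290/21 ≈ 13.810 in
Ia = 0.2S: 0.2·13.810 = 2.762 in (exactly 58/21)
P − Ia = 8.070 − 2.762 = 11147/2100 ≈ 5.308 in (> 0, runoff occurs)
Q: (11147/2100)² ÷ (40147/2100) = 124255609/84308700 in (≈ 1.474 in)

Q = 124255609/84308700 in ≈ 1.474 in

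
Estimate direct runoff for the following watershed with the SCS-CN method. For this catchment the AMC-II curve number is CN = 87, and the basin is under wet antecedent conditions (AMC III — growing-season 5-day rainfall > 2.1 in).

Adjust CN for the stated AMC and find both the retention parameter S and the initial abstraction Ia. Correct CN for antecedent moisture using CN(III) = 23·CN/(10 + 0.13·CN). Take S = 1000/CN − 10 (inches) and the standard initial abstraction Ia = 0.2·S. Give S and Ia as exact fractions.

S = 1300/2001 in ≈ 0.650 in; Ia = 260/2001 in ≈ 0.130 in

CN(III) from CN(II)=87: (23·87)/(10 + 0.13·87) = 200100/2131 ≈ 93.900
Retention S: 1000/CN − 10 with CN=93.900 → S = 1300/2001 ≈ 0.650 in
Initial abstraction Ia = S/5 = (1300/2001)/5 = 260/2001 ≈ 0.130 in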